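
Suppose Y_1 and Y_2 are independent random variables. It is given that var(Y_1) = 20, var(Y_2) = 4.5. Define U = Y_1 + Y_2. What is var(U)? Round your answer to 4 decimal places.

By independence, var(U) = (1)²var(Y_1) + (1)²var(Y_2)
= (1)²·20 + (1)²·4.5 = 24.5

24.5000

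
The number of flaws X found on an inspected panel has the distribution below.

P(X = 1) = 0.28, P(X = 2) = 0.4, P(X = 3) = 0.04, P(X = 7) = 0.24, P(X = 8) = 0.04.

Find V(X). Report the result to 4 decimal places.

6.3200

E[X] = (1)(0.28) + (2)(0.4) + (3)(0.04) + (7)(0.24) + (8)(0.04) = 3.2
E[X²] = (1)²(0.28) + (2)²(0.4) + (3)²(0.04) + (7)²(0.24) + (8)²(0.04) = 16.56
V(X) = E[X²] − (E[X])² = 16.56 − (3.2)² = 6.32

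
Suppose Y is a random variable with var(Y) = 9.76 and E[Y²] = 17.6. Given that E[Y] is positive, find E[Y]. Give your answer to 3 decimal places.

2.800

(E[Y])² = E[Y²] − var(Y) = 17.6 − 9.76 = 7.84
E[Y] = √7.84 = 2.8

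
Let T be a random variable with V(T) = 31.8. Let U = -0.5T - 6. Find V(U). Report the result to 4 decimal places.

7.9500

V(-0.5T - 6) = (-0.5)²·V(T) = 0.25·31.8 = 7.95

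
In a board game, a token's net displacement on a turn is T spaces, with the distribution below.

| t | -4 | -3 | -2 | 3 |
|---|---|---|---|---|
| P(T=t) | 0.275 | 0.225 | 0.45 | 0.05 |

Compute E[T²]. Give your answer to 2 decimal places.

8.68

E[T²] = (-4)²(0.275) + (-3)²(0.225) + (-2)²(0.45) + (3)²(0.05) = 8.675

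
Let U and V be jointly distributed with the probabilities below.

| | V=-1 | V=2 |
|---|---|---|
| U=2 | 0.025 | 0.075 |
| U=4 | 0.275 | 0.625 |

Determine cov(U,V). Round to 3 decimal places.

-0.030

E[U] = 3.8,  E[V] = 1.1
E[UV] = 4.15
cov(U,V) = E[UV] − E[U]E[V] = 4.15 − (3.8)(1.1) = -0.03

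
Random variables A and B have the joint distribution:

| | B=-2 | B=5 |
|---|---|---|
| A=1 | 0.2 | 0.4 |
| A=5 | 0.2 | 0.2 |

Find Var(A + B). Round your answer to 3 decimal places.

E[A] = 2.6,  E[B] = 2.2,  E[AB] = 4.6
Var(A) = 10.6 − (2.6)² = 3.84;  Var(B) = 16.6 − (2.2)² = 11.76
Cov(A,B) = 4.6 − (2.6)(2.2) = -1.12
Var(A + B) = (1)²·3.84 + (1)²·11.76 + 2·(1)·(1)·-1.12 = 13.36

13.360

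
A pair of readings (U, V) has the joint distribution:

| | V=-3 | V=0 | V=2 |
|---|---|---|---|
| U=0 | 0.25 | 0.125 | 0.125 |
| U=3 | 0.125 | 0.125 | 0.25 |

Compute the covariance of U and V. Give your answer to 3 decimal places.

E[U] = 1.5,  E[V] = -0.375
E[UV] = 0.375
Cov(U,V) = E[UV] − E[U]E[V] = 0.375 − (1.5)(-0.375) = 0.9375

0.938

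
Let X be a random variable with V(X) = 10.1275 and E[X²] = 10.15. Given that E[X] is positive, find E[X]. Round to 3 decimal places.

0.150

(E[X])² = E[X²] − V(X) = 10.15 − 10.1275 = 0.0225
E[X] = √0.0225 = 0.15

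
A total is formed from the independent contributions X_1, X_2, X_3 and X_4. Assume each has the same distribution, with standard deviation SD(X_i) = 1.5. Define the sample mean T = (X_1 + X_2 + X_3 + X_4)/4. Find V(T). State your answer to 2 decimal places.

V(X_i) = (1.5)² = 2.25
By independence, V(T) = (0.25)²V(X_1) + (0.25)²V(X_2) + (0.25)²V(X_3) + (0.25)²V(X_4)
= (0.25)²·2.25 + (0.25)²·2.25 + (0.25)²·2.25 + (0.25)²·2.25 = 0.5625

0.56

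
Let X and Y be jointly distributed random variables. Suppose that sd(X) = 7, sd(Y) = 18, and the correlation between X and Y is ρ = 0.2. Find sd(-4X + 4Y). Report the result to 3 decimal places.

71.844

Var(X) = (7)² = 49;  Var(Y) = (18)² = 324
Cov(X,Y) = ρ·sd(X)·sd(Y) = 0.2·7·18 = 25.2
Var(-4X + 4Y) = (-4)²·Var(X) + (4)²·Var(Y) + 2·(-4)·(4)·Cov(X,Y)
= 16·49 + 16·324 + -32·25.2 = 5161.6
sd(-4X + 4Y) = √5161.6 ≈ 71.844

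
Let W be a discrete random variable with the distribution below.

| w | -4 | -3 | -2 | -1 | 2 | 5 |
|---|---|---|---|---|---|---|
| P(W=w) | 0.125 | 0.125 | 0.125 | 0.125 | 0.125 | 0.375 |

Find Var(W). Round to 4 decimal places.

12.8594

E[W] = (-4)(0.125) + (-3)(0.125) + (-2)(0.125) + (-1)(0.125) + (2)(0.125) + (5)(0.375) = 0.875
E[W²] = (-4)²(0.125) + (-3)²(0.125) + (-2)²(0.125) + (-1)²(0.125) + (2)²(0.125) + (5)²(0.375) = 13.625
Var(W) = E[W²] − (E[W])² = 13.625 − (0.875)² = 12.859375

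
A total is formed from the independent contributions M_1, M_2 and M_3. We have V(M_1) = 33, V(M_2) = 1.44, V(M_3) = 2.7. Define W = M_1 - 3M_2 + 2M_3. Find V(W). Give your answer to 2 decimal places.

56.76

By independence, V(W) = (1)²V(M_1) + (-3)²V(M_2) + (2)²V(M_3)
= (1)²·33 + (-3)²·1.44 + (2)²·2.7 = 56.76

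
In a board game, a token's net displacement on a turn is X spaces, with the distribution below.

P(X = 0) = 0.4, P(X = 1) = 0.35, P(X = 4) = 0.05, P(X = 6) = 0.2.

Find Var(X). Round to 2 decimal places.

E[X] = (0)(0.4) + (1)(0.35) + (4)(0.05) + (6)(0.2) = 1.75
E[X²] = (0)²(0.4) + (1)²(0.35) + (4)²(0.05) + (6)²(0.2) = 8.35
Var(X) = E[X²] − (E[X])² = 8.35 − (1.75)² = 5.2875

5.29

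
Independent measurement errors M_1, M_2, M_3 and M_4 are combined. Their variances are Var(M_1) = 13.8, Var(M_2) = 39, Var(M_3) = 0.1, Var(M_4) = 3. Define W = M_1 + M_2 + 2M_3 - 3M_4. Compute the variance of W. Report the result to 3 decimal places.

By independence, Var(W) = (1)²Var(M_1) + (1)²Var(M_2) + (2)²Var(M_3) + (-3)²Var(M_4)
= (1)²·13.8 + (1)²·39 + (2)²·0.1 + (-3)²·3 = 80.2

80.200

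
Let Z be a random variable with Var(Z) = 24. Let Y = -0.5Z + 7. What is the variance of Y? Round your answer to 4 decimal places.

Var(-0.5Z + 7) = (-0.5)²·Var(Z) = 0.25·24 = 6

6.0000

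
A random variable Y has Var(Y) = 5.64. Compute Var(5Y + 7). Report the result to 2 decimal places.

Var(5Y + 7) = (5)²·Var(Y) = 25·5.64 = 141

141.00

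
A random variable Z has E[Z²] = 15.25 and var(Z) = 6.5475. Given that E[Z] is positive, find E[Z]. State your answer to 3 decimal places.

2.950

(E[Z])² = E[Z²] − var(Z) = 15.25 − 6.5475 = 8.7025
E[Z] = √8.7025 = 2.95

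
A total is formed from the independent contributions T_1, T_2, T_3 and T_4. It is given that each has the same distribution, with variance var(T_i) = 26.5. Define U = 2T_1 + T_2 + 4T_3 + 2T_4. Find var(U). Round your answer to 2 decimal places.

By independence, var(U) = (2)²var(T_1) + (1)²var(T_2) + (4)²var(T_3) + (2)²var(T_4)
= (2)²·26.5 + (1)²·26.5 + (4)²·26.5 + (2)²·26.5 = 662.5

662.50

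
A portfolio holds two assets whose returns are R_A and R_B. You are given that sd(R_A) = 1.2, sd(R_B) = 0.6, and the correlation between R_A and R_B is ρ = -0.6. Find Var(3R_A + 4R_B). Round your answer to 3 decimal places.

Var(R_A) = (1.2)² = 1.44;  Var(R_B) = (0.6)² = 0.36
Cov(R_A,R_B) = ρ·sd(R_A)·sd(R_B) = -0.6·1.2·0.6 = -0.432
Var(3R_A + 4R_B) = (3)²·Var(R_A) + (4)²·Var(R_B) + 2·(3)·(4)·Cov(R_A,R_B)
= 9·1.44 + 16·0.36 + 24·-0.432 = 8.352

8.352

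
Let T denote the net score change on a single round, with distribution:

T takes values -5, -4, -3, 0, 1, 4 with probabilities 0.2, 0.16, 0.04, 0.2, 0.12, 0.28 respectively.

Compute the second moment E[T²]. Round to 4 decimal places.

E[T²] = (-5)²(0.2) + (-4)²(0.16) + (-3)²(0.04) + (0)²(0.2) + (1)²(0.12) + (4)²(0.28) = 12.52

12.5200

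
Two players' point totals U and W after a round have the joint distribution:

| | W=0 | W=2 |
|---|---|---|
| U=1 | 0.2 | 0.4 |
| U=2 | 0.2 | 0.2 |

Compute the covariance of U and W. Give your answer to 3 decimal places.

-0.080

E[U] = 1.4,  E[W] = 1.2
E[UW] = 1.6
Cov(U,W) = E[UW] − E[U]E[W] = 1.6 − (1.4)(1.2) = -0.08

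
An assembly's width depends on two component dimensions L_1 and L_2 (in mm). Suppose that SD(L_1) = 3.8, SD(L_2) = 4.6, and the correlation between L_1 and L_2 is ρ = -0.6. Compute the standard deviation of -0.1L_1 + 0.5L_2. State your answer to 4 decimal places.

2.5462

Var(L_1) = (3.8)² = 14.44;  Var(L_2) = (4.6)² = 21.16
Cov(L_1,L_2) = ρ·SD(L_1)·SD(L_2) = -0.6·3.8·4.6 = -10.488
Var(-0.1L_1 + 0.5L_2) = (-0.1)²·Var(L_1) + (0.5)²·Var(L_2) + 2·(-0.1)·(0.5)·Cov(L_1,L_2)
= 0.01·14.44 + 0.25·21.16 + -0.1·-10.488 = 6.4832
SD(-0.1L_1 + 0.5L_2) = √6.4832 ≈ 2.5462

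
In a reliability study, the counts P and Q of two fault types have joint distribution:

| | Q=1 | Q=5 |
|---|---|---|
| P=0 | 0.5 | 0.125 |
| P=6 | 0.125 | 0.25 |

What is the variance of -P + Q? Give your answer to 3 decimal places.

6.938

E[P] = 2.25,  E[Q] = 2.5,  E[PQ] = 8.25
var(P) = 13.5 − (2.25)² = 8.4375;  var(Q) = 10 − (2.5)² = 3.75
Cov(P,Q) = 8.25 − (2.25)(2.5) = 2.625
var(-P + Q) = (-1)²·8.4375 + (1)²·3.75 + 2·(-1)·(1)·2.625 = 6.9375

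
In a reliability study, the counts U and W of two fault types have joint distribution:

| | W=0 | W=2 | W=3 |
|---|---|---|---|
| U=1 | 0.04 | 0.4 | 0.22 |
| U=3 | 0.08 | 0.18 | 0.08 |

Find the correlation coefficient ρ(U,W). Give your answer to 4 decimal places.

E[U] = 1.68,  E[W] = 2.06
E[UW] = 3.26
cov(U,W) = E[UW] − E[U]E[W] = 3.26 − (1.68)(2.06) = -0.2008
V(U) = 0.8976,  V(W) = 0.7764
ρ = -0.2008 / √(0.8976·0.7764) ≈ -0.2405

-0.2405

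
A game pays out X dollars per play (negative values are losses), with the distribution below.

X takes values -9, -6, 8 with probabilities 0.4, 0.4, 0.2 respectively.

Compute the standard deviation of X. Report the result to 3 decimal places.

6.344

E[X] = (-9)(0.4) + (-6)(0.4) + (8)(0.2) = -4.4
E[X²] = (-9)²(0.4) + (-6)²(0.4) + (8)²(0.2) = 59.6
var(X) = E[X²] − (E[X])² = 59.6 − (-4.4)² = 40.24
σ(X) = √40.24 ≈ 6.344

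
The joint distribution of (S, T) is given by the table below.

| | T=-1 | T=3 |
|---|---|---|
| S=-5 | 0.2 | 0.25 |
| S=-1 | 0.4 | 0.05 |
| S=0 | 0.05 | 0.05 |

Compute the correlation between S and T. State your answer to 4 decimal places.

-0.3544

E[S] = -2.7,  E[T] = 0.4
E[ST] = -2.5
Cov(S,T) = E[ST] − E[S]E[T] = -2.5 − (-2.7)(0.4) = -1.42
Var(S) = 4.41,  Var(T) = 3.64
ρ = -1.42 / √(4.41·3.64) ≈ -0.3544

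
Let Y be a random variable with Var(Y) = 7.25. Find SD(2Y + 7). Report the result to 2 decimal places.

5.39

Var(2Y + 7) = (2)²·7.25 = 29
SD(2Y + 7) = √29 ≈ 5.39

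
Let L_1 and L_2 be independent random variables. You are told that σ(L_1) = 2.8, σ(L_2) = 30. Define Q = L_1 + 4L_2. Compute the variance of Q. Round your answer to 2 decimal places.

Var(L_1) = 7.84, Var(L_2) = 900
By independence, Var(Q) = (1)²Var(L_1) + (4)²Var(L_2)
= (1)²·7.84 + (4)²·900 = 14407.84

14407.84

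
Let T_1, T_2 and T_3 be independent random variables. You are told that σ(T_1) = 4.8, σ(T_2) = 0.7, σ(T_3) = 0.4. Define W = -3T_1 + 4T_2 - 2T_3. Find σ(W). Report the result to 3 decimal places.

var(T_1) = 23.04, var(T_2) = 0.49, var(T_3) = 0.16
By independence, var(W) = (-3)²var(T_1) + (4)²var(T_2) + (-2)²var(T_3)
= (-3)²·23.04 + (4)²·0.49 + (-2)²·0.16 = 215.84
σ(W) = √215.84 ≈ 14.691

14.691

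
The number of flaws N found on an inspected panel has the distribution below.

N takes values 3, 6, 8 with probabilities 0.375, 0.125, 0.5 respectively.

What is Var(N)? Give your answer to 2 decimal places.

E[N] = (3)(0.375) + (6)(0.125) + (8)(0.5) = 5.875
E[N²] = (3)²(0.375) + (6)²(0.125) + (8)²(0.5) = 39.875
Var(N) = E[N²] − (E[N])² = 39.875 − (5.875)² = 5.359375

5.36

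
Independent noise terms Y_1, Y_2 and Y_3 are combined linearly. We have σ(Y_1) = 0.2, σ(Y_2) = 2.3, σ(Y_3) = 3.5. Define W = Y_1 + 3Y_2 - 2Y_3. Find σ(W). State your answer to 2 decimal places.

9.83

V(Y_1) = 0.04, V(Y_2) = 5.29, V(Y_3) = 12.25
By independence, V(W) = (1)²V(Y_1) + (3)²V(Y_2) + (-2)²V(Y_3)
= (1)²·0.04 + (3)²·5.29 + (-2)²·12.25 = 96.65
σ(W) = √96.65 ≈ 9.83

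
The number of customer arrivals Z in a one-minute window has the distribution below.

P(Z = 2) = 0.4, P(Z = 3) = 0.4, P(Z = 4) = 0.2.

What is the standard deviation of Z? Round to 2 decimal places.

E[Z] = (2)(0.4) + (3)(0.4) + (4)(0.2) = 2.8
E[Z²] = (2)²(0.4) + (3)²(0.4) + (4)²(0.2) = 8.4
Var(Z) = E[Z²] − (E[Z])² = 8.4 − (2.8)² = 0.56
SD(Z) = √0.56 ≈ 0.75

0.75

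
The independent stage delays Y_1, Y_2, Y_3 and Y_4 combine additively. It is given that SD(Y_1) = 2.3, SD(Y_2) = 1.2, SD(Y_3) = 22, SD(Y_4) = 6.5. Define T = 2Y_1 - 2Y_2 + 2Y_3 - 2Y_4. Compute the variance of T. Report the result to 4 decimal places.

V(Y_1) = 5.29, V(Y_2) = 1.44, V(Y_3) = 484, V(Y_4) = 42.25
By independence, V(T) = (2)²V(Y_1) + (-2)²V(Y_2) + (2)²V(Y_3) + (-2)²V(Y_4)
= (2)²·5.29 + (-2)²·1.44 + (2)²·484 + (-2)²·42.25 = 2131.92

2131.9200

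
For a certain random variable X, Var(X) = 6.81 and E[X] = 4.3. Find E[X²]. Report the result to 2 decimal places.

25.30

E[X²] = Var(X) + (E[X])² = 6.81 + (4.3)² = 25.3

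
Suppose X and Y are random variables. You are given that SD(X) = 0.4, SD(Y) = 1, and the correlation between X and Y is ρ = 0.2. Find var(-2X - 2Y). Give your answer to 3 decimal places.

var(X) = (0.4)² = 0.16;  var(Y) = (1)² = 1
Cov(X,Y) = ρ·SD(X)·SD(Y) = 0.2·0.4·1 = 0.08
var(-2X - 2Y) = (-2)²·var(X) + (-2)²·var(Y) + 2·(-2)·(-2)·Cov(X,Y)
= 4·0.16 + 4·1 + 8·0.08 = 5.28

5.280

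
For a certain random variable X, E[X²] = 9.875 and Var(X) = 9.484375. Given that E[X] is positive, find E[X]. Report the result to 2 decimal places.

(E[X])² = E[X²] − Var(X) = 9.875 − 9.484375 = 0.390625
E[X] = √0.390625 = 0.625

0.63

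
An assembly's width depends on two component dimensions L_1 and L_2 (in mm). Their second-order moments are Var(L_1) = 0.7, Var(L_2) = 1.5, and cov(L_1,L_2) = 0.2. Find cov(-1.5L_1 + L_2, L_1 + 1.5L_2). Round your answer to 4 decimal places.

0.9500

cov(-1.5L_1 + L_2, L_1 + 1.5L_2) = (-1.5)(1)Var(L_1) + (1)(1.5)Var(L_2) + [(-1.5)(1.5) + (1)(1)]cov(L_1,L_2)
= -1.5·0.7 + 1.5·1.5 + -1.25·0.2 = 0.95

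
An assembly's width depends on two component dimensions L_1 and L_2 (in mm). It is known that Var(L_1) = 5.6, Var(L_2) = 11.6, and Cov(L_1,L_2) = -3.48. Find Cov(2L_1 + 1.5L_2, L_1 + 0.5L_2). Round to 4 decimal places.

11.2000

Cov(2L_1 + 1.5L_2, L_1 + 0.5L_2) = (2)(1)Var(L_1) + (1.5)(0.5)Var(L_2) + [(2)(0.5) + (1.5)(1)]Cov(L_1,L_2)
= 2·5.6 + 0.75·11.6 + 2.5·-3.48 = 11.2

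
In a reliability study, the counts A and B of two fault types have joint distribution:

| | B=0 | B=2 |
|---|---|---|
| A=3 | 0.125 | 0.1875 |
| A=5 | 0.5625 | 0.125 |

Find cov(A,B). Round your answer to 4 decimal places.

-0.3594

E[A] = 4.375,  E[B] = 0.625
E[AB] = 2.375
cov(A,B) = E[AB] − E[A]E[B] = 2.375 − (4.375)(0.625) = -0.359375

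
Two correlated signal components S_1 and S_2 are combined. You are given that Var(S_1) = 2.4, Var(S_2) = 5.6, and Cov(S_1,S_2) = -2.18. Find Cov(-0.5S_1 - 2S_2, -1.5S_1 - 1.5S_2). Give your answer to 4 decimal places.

Cov(-0.5S_1 - 2S_2, -1.5S_1 - 1.5S_2) = (-0.5)(-1.5)Var(S_1) + (-2)(-1.5)Var(S_2) + [(-0.5)(-1.5) + (-2)(-1.5)]Cov(S_1,S_2)
= 0.75·2.4 + 3·5.6 + 3.75·-2.18 = 10.425

10.4250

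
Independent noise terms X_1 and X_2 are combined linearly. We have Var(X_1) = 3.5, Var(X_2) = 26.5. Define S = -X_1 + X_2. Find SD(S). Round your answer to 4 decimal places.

5.4772

By independence, Var(S) = (-1)²Var(X_1) + (1)²Var(X_2)
= (-1)²·3.5 + (1)²·26.5 = 30
SD(S) = √30 ≈ 5.4772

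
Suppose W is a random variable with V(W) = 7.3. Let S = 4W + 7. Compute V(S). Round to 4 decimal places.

V(4W + 7) = (4)²·V(W) = 16·7.3 = 116.8

116.8000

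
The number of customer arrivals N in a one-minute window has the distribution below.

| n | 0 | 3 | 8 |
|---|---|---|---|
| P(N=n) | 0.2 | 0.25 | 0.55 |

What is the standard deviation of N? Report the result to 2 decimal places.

E[N] = (0)(0.2) + (3)(0.25) + (8)(0.55) = 5.15
E[N²] = (0)²(0.2) + (3)²(0.25) + (8)²(0.55) = 37.45
Var(N) = E[N²] − (E[N])² = 37.45 − (5.15)² = 10.9275
sd(N) = √10.9275 ≈ 3.31

3.31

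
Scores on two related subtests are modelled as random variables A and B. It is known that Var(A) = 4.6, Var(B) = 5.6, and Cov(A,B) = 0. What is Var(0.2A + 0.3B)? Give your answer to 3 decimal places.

0.688

Var(0.2A + 0.3B) = (0.2)²·Var(A) + (0.3)²·Var(B) + 2·(0.2)·(0.3)·Cov(A,B)
= 0.04·4.6 + 0.09·5.6 + 0.12·0 = 0.688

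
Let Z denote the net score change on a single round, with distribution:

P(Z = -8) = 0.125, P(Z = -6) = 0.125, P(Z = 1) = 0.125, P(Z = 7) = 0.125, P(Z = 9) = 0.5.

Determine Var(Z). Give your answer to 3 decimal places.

E[Z] = (-8)(0.125) + (-6)(0.125) + (1)(0.125) + (7)(0.125) + (9)(0.5) = 3.75
E[Z²] = (-8)²(0.125) + (-6)²(0.125) + (1)²(0.125) + (7)²(0.125) + (9)²(0.5) = 59.25
Var(Z) = E[Z²] − (E[Z])² = 59.25 − (3.75)² = 45.1875

45.188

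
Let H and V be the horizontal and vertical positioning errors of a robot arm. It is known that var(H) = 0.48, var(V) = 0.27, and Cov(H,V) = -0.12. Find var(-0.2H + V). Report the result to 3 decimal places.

var(-0.2H + V) = (-0.2)²·var(H) + (1)²·var(V) + 2·(-0.2)·(1)·Cov(H,V)
= 0.04·0.48 + 1·0.27 + -0.4·-0.12 = 0.3372

0.337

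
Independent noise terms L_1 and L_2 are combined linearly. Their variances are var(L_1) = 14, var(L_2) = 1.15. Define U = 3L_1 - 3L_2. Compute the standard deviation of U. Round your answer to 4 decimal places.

By independence, var(U) = (3)²var(L_1) + (-3)²var(L_2)
= (3)²·14 + (-3)²·1.15 = 136.35
sd(U) = √136.35 ≈ 11.6769

11.6769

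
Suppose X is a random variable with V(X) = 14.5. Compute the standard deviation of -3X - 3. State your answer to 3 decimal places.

11.424

V(-3X - 3) = (-3)²·14.5 = 130.5
SD(-3X - 3) = √130.5 ≈ 11.424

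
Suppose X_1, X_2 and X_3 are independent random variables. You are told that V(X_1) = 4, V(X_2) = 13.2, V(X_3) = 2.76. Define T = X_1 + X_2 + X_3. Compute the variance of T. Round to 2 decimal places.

By independence, V(T) = (1)²V(X_1) + (1)²V(X_2) + (1)²V(X_3)
= (1)²·4 + (1)²·13.2 + (1)²·2.76 = 19.96

19.96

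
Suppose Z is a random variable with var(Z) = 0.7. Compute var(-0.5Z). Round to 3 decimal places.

0.175

var(-0.5Z) = (-0.5)²·var(Z) = 0.25·0.7 = 0.175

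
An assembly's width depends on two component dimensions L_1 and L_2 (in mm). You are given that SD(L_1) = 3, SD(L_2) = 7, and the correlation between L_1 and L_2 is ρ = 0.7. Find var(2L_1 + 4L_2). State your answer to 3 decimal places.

1055.200

var(L_1) = (3)² = 9;  var(L_2) = (7)² = 49
Cov(L_1,L_2) = ρ·SD(L_1)·SD(L_2) = 0.7·3·7 = 14.7
var(2L_1 + 4L_2) = (2)²·var(L_1) + (4)²·var(L_2) + 2·(2)·(4)·Cov(L_1,L_2)
= 4·9 + 16·49 + 16·14.7 = 1055.2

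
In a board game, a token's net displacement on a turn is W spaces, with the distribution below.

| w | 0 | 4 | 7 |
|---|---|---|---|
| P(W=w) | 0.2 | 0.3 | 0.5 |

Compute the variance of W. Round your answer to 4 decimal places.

7.2100

E[W] = (0)(0.2) + (4)(0.3) + (7)(0.5) = 4.7
E[W²] = (0)²(0.2) + (4)²(0.3) + (7)²(0.5) = 29.3
V(W) = E[W²] − (E[W])² = 29.3 − (4.7)² = 7.21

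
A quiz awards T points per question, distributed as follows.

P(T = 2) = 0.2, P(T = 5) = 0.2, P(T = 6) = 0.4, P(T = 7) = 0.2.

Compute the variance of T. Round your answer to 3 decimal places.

E[T] = (2)(0.2) + (5)(0.2) + (6)(0.4) + (7)(0.2) = 5.2
E[T²] = (2)²(0.2) + (5)²(0.2) + (6)²(0.4) + (7)²(0.2) = 30
var(T) = E[T²] − (E[T])² = 30 − (5.2)² = 2.96

2.960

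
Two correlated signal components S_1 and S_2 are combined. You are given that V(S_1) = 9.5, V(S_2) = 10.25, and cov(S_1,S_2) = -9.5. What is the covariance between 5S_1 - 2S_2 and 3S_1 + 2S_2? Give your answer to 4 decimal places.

63.5000

cov(5S_1 - 2S_2, 3S_1 + 2S_2) = (5)(3)V(S_1) + (-2)(2)V(S_2) + [(5)(2) + (-2)(3)]cov(S_1,S_2)
= 15·9.5 + -4·10.25 + 4·-9.5 = 63.5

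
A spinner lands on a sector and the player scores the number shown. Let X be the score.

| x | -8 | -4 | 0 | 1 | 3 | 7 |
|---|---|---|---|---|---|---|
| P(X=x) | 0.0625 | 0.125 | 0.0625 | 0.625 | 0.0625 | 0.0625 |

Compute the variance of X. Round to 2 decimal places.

10.19

E[X] = (-8)(0.0625) + (-4)(0.125) + (0)(0.0625) + (1)(0.625) + (3)(0.0625) + (7)(0.0625) = 0.25
E[X²] = (-8)²(0.0625) + (-4)²(0.125) + (0)²(0.0625) + (1)²(0.625) + (3)²(0.0625) + (7)²(0.0625) = 10.25
Var(X) = E[X²] − (E[X])² = 10.25 − (0.25)² = 10.1875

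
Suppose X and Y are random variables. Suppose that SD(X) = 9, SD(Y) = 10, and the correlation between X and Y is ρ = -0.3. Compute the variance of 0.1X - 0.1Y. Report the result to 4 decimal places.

2.3500

V(X) = (9)² = 81;  V(Y) = (10)² = 100
Cov(X,Y) = ρ·SD(X)·SD(Y) = -0.3·9·10 = -27
V(0.1X - 0.1Y) = (0.1)²·V(X) + (-0.1)²·V(Y) + 2·(0.1)·(-0.1)·Cov(X,Y)
= 0.01·81 + 0.01·100 + -0.02·-27 = 2.35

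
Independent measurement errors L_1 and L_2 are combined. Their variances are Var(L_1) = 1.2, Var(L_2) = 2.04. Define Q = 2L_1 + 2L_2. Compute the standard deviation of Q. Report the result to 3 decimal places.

3.600

By independence, Var(Q) = (2)²Var(L_1) + (2)²Var(L_2)
= (2)²·1.2 + (2)²·2.04 = 12.96
SD(Q) = √12.96 ≈ 3.600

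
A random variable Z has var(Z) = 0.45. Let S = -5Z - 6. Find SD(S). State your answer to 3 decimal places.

var(-5Z - 6) = (-5)²·0.45 = 11.25
SD(S) = √11.25 ≈ 3.354

3.354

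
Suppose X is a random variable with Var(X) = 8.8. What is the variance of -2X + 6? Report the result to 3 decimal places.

35.200

Var(-2X + 6) = (-2)²·Var(X) = 4·8.8 = 35.2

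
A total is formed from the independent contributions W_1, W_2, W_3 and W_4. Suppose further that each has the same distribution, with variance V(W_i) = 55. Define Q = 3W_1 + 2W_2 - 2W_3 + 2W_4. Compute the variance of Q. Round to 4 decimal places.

By independence, V(Q) = (3)²V(W_1) + (2)²V(W_2) + (-2)²V(W_3) + (2)²V(W_4)
= (3)²·55 + (2)²·55 + (-2)²·55 + (2)²·55 = 1155

1155.0000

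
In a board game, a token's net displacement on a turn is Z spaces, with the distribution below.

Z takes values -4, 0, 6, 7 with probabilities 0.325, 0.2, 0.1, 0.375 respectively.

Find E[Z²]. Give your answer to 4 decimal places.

27.1750

E[Z²] = (-4)²(0.325) + (0)²(0.2) + (6)²(0.1) + (7)²(0.375) = 27.175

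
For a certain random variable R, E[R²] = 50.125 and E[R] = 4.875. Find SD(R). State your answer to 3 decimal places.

V(R) = 50.125 − (4.875)² = 26.359375
SD(R) = √26.359375 ≈ 5.134

5.134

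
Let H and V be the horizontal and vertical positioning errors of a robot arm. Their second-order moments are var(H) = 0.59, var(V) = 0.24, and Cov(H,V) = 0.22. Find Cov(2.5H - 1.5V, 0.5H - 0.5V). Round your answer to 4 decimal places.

0.4775

Cov(2.5H - 1.5V, 0.5H - 0.5V) = (2.5)(0.5)var(H) + (-1.5)(-0.5)var(V) + [(2.5)(-0.5) + (-1.5)(0.5)]Cov(H,V)
= 1.25·0.59 + 0.75·0.24 + -2·0.22 = 0.4775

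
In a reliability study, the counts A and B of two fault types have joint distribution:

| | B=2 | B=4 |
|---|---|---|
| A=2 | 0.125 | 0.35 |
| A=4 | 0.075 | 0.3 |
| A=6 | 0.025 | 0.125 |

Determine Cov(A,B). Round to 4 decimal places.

E[A] = 3.35,  E[B] = 3.55
E[AB] = 12
Cov(A,B) = E[AB] − E[A]E[B] = 12 − (3.35)(3.55) = 0.1075

0.1075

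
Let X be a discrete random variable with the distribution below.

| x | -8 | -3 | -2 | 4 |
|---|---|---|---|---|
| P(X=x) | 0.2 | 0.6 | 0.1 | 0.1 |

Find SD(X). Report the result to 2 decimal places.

3.16

E[X] = (-8)(0.2) + (-3)(0.6) + (-2)(0.1) + (4)(0.1) = -3.2
E[X²] = (-8)²(0.2) + (-3)²(0.6) + (-2)²(0.1) + (4)²(0.1) = 20.2
Var(X) = E[X²] − (E[X])² = 20.2 − (-3.2)² = 9.96
SD(X) = √9.96 ≈ 3.16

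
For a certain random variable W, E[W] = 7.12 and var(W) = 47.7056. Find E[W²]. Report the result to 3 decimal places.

E[W²] = var(W) + (E[W])² = 47.7056 + (7.12)² = 98.4

98.400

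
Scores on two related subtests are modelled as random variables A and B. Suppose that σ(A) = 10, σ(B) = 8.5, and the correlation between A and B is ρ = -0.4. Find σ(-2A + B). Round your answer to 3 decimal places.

Var(A) = (10)² = 100;  Var(B) = (8.5)² = 72.25
Cov(A,B) = ρ·σ(A)·σ(B) = -0.4·10·8.5 = -34
Var(-2A + B) = (-2)²·Var(A) + (1)²·Var(B) + 2·(-2)·(1)·Cov(A,B)
= 4·100 + 1·72.25 + -4·-34 = 608.25
σ(-2A + B) = √608.25 ≈ 24.663

24.663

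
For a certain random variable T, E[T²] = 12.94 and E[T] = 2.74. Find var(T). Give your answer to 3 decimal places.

5.432

var(T) = 12.94 − (2.74)² = 5.4324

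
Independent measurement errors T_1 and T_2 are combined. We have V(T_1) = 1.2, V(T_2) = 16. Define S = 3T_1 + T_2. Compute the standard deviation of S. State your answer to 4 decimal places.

5.1769

By independence, V(S) = (3)²V(T_1) + (1)²V(T_2)
= (3)²·1.2 + (1)²·16 = 26.8
SD(S) = √26.8 ≈ 5.1769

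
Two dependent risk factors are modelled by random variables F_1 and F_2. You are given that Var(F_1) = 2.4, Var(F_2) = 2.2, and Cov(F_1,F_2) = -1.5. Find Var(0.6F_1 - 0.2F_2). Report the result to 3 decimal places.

1.312

Var(0.6F_1 - 0.2F_2) = (0.6)²·Var(F_1) + (-0.2)²·Var(F_2) + 2·(0.6)·(-0.2)·Cov(F_1,F_2)
= 0.36·2.4 + 0.04·2.2 + -0.24·-1.5 = 1.312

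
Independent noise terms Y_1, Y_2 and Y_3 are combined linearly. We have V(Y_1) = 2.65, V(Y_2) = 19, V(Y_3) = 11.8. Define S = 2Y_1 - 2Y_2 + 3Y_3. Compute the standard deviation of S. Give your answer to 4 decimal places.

13.8852

By independence, V(S) = (2)²V(Y_1) + (-2)²V(Y_2) + (3)²V(Y_3)
= (2)²·2.65 + (-2)²·19 + (3)²·11.8 = 192.8
σ(S) = √192.8 ≈ 13.8852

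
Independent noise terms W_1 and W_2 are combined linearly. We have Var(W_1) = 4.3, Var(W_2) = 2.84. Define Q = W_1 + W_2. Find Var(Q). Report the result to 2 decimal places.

By independence, Var(Q) = (1)²Var(W_1) + (1)²Var(W_2)
= (1)²·4.3 + (1)²·2.84 = 7.14

7.14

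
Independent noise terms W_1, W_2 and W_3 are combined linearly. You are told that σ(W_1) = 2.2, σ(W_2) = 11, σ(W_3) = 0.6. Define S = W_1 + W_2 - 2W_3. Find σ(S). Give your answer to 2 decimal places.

11.28

Var(W_1) = 4.84, Var(W_2) = 121, Var(W_3) = 0.36
By independence, Var(S) = (1)²Var(W_1) + (1)²Var(W_2) + (-2)²Var(W_3)
= (1)²·4.84 + (1)²·121 + (-2)²·0.36 = 127.28
σ(S) = √127.28 ≈ 11.28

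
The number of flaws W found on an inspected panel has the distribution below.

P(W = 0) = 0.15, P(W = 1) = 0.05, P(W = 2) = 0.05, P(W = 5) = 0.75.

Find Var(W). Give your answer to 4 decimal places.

3.7900

E[W] = (0)(0.15) + (1)(0.05) + (2)(0.05) + (5)(0.75) = 3.9
E[W²] = (0)²(0.15) + (1)²(0.05) + (2)²(0.05) + (5)²(0.75) = 19
Var(W) = E[W²] − (E[W])² = 19 − (3.9)² = 3.79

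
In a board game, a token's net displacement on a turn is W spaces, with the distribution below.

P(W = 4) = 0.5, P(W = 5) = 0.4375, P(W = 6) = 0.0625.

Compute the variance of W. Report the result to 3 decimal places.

E[W] = (4)(0.5) + (5)(0.4375) + (6)(0.0625) = 4.5625
E[W²] = (4)²(0.5) + (5)²(0.4375) + (6)²(0.0625) = 21.1875
V(W) = E[W²] − (E[W])² = 21.1875 − (4.5625)² = 0.37109375

0.371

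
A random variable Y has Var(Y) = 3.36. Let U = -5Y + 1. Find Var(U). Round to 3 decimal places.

84.000

Var(-5Y + 1) = (-5)²·Var(Y) = 25·3.36 = 84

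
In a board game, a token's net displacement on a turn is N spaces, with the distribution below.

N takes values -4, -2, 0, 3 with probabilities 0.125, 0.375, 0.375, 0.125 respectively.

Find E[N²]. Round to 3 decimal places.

E[N²] = (-4)²(0.125) + (-2)²(0.375) + (0)²(0.375) + (3)²(0.125) = 4.625

4.625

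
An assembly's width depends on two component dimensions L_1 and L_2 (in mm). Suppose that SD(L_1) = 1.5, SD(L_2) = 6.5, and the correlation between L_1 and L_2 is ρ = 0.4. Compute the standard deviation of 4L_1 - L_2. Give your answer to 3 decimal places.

6.859

var(L_1) = (1.5)² = 2.25;  var(L_2) = (6.5)² = 42.25
Cov(L_1,L_2) = ρ·SD(L_1)·SD(L_2) = 0.4·1.5·6.5 = 3.9
var(4L_1 - L_2) = (4)²·var(L_1) + (-1)²·var(L_2) + 2·(4)·(-1)·Cov(L_1,L_2)
= 16·2.25 + 1·42.25 + -8·3.9 = 47.05
SD(4L_1 - L_2) = √47.05 ≈ 6.859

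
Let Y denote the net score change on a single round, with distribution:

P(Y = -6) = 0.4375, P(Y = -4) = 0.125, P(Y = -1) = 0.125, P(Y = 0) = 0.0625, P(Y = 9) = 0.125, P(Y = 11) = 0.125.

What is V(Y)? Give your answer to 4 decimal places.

E[Y] = (-6)(0.4375) + (-4)(0.125) + (-1)(0.125) + (0)(0.0625) + (9)(0.125) + (11)(0.125) = -0.75
E[Y²] = (-6)²(0.4375) + (-4)²(0.125) + (-1)²(0.125) + (0)²(0.0625) + (9)²(0.125) + (11)²(0.125) = 43.125
V(Y) = E[Y²] − (E[Y])² = 43.125 − (-0.75)² = 42.5625

42.5625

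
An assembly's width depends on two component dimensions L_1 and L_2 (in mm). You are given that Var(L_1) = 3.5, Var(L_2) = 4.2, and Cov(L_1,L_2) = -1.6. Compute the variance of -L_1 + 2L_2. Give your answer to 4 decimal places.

Var(-L_1 + 2L_2) = (-1)²·Var(L_1) + (2)²·Var(L_2) + 2·(-1)·(2)·Cov(L_1,L_2)
= 1·3.5 + 4·4.2 + -4·-1.6 = 26.7

26.7000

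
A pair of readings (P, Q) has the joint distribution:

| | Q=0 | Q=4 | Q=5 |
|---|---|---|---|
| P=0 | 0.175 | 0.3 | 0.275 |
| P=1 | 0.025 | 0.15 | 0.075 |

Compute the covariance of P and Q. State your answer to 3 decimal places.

0.088

E[P] = 0.25,  E[Q] = 3.55
E[PQ] = 0.975
Cov(P,Q) = E[PQ] − E[P]E[Q] = 0.975 − (0.25)(3.55) = 0.0875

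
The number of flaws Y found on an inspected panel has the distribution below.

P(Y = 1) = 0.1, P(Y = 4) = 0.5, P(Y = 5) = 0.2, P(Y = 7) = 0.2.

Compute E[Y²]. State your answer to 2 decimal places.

22.90

E[Y²] = (1)²(0.1) + (4)²(0.5) + (5)²(0.2) + (7)²(0.2) = 22.9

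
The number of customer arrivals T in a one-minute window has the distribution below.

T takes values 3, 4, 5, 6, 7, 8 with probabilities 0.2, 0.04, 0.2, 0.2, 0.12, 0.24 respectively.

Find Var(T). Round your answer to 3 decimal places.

E[T] = (3)(0.2) + (4)(0.04) + (5)(0.2) + (6)(0.2) + (7)(0.12) + (8)(0.24) = 5.72
E[T²] = (3)²(0.2) + (4)²(0.04) + (5)²(0.2) + (6)²(0.2) + (7)²(0.12) + (8)²(0.24) = 35.88
Var(T) = E[T²] − (E[T])² = 35.88 − (5.72)² = 3.1616

3.162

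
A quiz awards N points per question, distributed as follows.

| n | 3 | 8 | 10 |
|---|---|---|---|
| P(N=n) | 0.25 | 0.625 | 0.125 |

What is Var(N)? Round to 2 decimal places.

E[N] = (3)(0.25) + (8)(0.625) + (10)(0.125) = 7
E[N²] = (3)²(0.25) + (8)²(0.625) + (10)²(0.125) = 54.75
Var(N) = E[N²] − (E[N])² = 54.75 − (7)² = 5.75

5.75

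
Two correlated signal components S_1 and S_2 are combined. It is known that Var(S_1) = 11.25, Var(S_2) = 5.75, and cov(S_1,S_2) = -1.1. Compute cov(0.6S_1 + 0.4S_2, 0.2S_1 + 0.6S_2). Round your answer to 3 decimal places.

2.246

cov(0.6S_1 + 0.4S_2, 0.2S_1 + 0.6S_2) = (0.6)(0.2)Var(S_1) + (0.4)(0.6)Var(S_2) + [(0.6)(0.6) + (0.4)(0.2)]cov(S_1,S_2)
= 0.12·11.25 + 0.24·5.75 + 0.44·-1.1 = 2.246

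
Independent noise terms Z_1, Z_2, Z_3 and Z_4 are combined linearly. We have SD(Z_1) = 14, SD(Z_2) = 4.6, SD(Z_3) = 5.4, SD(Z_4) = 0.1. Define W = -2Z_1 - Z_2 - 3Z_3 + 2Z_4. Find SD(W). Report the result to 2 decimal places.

32.67

Var(Z_1) = 196, Var(Z_2) = 21.16, Var(Z_3) = 29.16, Var(Z_4) = 0.01
By independence, Var(W) = (-2)²Var(Z_1) + (-1)²Var(Z_2) + (-3)²Var(Z_3) + (2)²Var(Z_4)
= (-2)²·196 + (-1)²·21.16 + (-3)²·29.16 + (2)²·0.01 = 1067.64
SD(W) = √1067.64 ≈ 32.67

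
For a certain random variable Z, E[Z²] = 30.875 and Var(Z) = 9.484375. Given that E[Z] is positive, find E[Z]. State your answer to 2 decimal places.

4.63

(E[Z])² = E[Z²] − Var(Z) = 30.875 − 9.484375 = 21.390625
E[Z] = √21.390625 = 4.625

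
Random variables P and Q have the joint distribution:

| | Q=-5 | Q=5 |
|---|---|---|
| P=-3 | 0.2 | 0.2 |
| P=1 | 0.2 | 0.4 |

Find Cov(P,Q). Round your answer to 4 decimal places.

1.6000

E[P] = -0.6,  E[Q] = 1
E[PQ] = 1
Cov(P,Q) = E[PQ] − E[P]E[Q] = 1 − (-0.6)(1) = 1.6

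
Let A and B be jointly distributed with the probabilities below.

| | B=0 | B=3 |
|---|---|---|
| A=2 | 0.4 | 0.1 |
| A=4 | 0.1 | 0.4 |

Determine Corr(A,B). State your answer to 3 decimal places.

E[A] = 3,  E[B] = 1.5
E[AB] = 5.4
Cov(A,B) = E[AB] − E[A]E[B] = 5.4 − (3)(1.5) = 0.9
V(A) = 1,  V(B) = 2.25
ρ = 0.9 / √(1·2.25) ≈ 0.600

0.600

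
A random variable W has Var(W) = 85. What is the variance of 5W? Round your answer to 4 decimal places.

Var(5W) = (5)²·Var(W) = 25·85 = 2125

2125.0000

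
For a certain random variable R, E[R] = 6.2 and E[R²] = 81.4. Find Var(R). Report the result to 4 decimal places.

Var(R) = 81.4 − (6.2)² = 42.96

42.9600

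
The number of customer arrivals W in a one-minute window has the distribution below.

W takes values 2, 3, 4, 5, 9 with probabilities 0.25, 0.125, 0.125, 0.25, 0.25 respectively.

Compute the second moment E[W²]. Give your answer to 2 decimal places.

E[W²] = (2)²(0.25) + (3)²(0.125) + (4)²(0.125) + (5)²(0.25) + (9)²(0.25) = 30.625

30.63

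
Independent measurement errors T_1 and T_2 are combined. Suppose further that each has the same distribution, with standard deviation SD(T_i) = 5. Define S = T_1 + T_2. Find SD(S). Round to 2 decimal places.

7.07

Var(T_i) = (5)² = 25
By independence, Var(S) = (1)²Var(T_1) + (1)²Var(T_2)
= (1)²·25 + (1)²·25 = 50
SD(S) = √50 ≈ 7.07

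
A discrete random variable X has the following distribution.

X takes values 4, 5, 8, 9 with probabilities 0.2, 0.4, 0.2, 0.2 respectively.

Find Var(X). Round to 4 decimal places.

E[X] = (4)(0.2) + (5)(0.4) + (8)(0.2) + (9)(0.2) = 6.2
E[X²] = (4)²(0.2) + (5)²(0.4) + (8)²(0.2) + (9)²(0.2) = 42.2
Var(X) = E[X²] − (E[X])² = 42.2 − (6.2)² = 3.76

3.7600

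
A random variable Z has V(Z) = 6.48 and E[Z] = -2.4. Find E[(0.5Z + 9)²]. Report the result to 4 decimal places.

62.4600

E[0.5Z + 9] = 0.5·-2.4 + 9 = 7.8
V(0.5Z + 9) = (0.5)²·6.48 = 1.62
E[(0.5Z + 9)²] = V((0.5Z + 9)) + (E[(0.5Z + 9)])² = 1.62 + (7.8)² = 62.46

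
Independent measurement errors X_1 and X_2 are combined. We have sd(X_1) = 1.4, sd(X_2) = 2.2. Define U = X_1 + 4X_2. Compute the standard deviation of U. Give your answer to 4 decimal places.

8.9107

Var(X_1) = 1.96, Var(X_2) = 4.84
By independence, Var(U) = (1)²Var(X_1) + (4)²Var(X_2)
= (1)²·1.96 + (4)²·4.84 = 79.4
sd(U) = √79.4 ≈ 8.9107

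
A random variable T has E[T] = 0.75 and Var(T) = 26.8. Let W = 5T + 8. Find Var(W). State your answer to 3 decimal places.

670.000

Var(5T + 8) = (5)²·Var(T) = 25·26.8 = 670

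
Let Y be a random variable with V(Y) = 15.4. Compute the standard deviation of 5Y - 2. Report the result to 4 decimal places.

V(5Y - 2) = (5)²·15.4 = 385
σ(5Y - 2) = √385 ≈ 19.6214

19.6214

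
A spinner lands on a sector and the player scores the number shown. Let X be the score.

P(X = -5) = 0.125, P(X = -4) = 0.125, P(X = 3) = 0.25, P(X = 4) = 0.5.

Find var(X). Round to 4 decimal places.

12.7344

E[X] = (-5)(0.125) + (-4)(0.125) + (3)(0.25) + (4)(0.5) = 1.625
E[X²] = (-5)²(0.125) + (-4)²(0.125) + (3)²(0.25) + (4)²(0.5) = 15.375
var(X) = E[X²] − (E[X])² = 15.375 − (1.625)² = 12.734375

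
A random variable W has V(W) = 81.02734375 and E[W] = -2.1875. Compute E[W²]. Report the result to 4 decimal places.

85.8125

E[W²] = V(W) + (E[W])² = 81.02734375 + (-2.1875)² = 85.8125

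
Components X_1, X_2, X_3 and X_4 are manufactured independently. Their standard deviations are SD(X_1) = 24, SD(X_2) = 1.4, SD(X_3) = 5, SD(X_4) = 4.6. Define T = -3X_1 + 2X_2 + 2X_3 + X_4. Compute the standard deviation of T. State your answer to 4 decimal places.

72.8903

var(X_1) = 576, var(X_2) = 1.96, var(X_3) = 25, var(X_4) = 21.16
By independence, var(T) = (-3)²var(X_1) + (2)²var(X_2) + (2)²var(X_3) + (1)²var(X_4)
= (-3)²·576 + (2)²·1.96 + (2)²·25 + (1)²·21.16 = 5313
SD(T) = √5313 ≈ 72.8903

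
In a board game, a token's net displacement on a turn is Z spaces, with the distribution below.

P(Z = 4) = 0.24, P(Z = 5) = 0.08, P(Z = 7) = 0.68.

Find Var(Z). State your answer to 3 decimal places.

E[Z] = (4)(0.24) + (5)(0.08) + (7)(0.68) = 6.12
E[Z²] = (4)²(0.24) + (5)²(0.08) + (7)²(0.68) = 39.16
Var(Z) = E[Z²] − (E[Z])² = 39.16 − (6.12)² = 1.7056

1.706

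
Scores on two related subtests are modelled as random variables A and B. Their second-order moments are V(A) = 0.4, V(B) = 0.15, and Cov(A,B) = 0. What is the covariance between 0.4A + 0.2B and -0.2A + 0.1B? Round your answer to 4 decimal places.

Cov(0.4A + 0.2B, -0.2A + 0.1B) = (0.4)(-0.2)V(A) + (0.2)(0.1)V(B) + [(0.4)(0.1) + (0.2)(-0.2)]Cov(A,B)
= -0.08·0.4 + 0.02·0.15 + 0·0 = -0.029

-0.0290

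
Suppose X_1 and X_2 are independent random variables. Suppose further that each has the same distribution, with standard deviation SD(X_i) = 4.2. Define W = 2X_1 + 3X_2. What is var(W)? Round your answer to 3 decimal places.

var(X_i) = (4.2)² = 17.64
By independence, var(W) = (2)²var(X_1) + (3)²var(X_2)
= (2)²·17.64 + (3)²·17.64 = 229.32

229.320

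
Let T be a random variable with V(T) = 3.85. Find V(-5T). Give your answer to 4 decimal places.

V(-5T) = (-5)²·V(T) = 25·3.85 = 96.25

96.2500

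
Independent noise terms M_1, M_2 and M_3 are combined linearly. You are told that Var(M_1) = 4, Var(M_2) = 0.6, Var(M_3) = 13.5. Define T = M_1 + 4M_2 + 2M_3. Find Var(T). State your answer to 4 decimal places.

By independence, Var(T) = (1)²Var(M_1) + (4)²Var(M_2) + (2)²Var(M_3)
= (1)²·4 + (4)²·0.6 + (2)²·13.5 = 67.6

67.6000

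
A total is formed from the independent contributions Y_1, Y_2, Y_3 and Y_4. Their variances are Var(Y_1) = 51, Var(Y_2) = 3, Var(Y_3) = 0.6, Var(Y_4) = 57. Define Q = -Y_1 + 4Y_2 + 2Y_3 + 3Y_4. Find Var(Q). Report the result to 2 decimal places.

614.40

By independence, Var(Q) = (-1)²Var(Y_1) + (4)²Var(Y_2) + (2)²Var(Y_3) + (3)²Var(Y_4)
= (-1)²·51 + (4)²·3 + (2)²·0.6 + (3)²·57 = 614.4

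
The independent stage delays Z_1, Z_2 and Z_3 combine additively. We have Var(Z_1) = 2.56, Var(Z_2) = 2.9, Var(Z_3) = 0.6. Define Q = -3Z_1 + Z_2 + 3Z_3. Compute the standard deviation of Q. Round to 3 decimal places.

By independence, Var(Q) = (-3)²Var(Z_1) + (1)²Var(Z_2) + (3)²Var(Z_3)
= (-3)²·2.56 + (1)²·2.9 + (3)²·0.6 = 31.34
sd(Q) = √31.34 ≈ 5.598

5.598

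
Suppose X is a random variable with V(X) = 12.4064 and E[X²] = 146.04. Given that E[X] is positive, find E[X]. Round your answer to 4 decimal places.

11.5600

(E[X])² = E[X²] − V(X) = 146.04 − 12.4064 = 133.6336
E[X] = √133.6336 = 11.56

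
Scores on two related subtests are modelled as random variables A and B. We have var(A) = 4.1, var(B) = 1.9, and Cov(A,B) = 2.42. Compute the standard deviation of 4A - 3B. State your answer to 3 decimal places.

4.962

var(4A - 3B) = (4)²·var(A) + (-3)²·var(B) + 2·(4)·(-3)·Cov(A,B)
= 16·4.1 + 9·1.9 + -24·2.42 = 24.62
SD(4A - 3B) = √24.62 ≈ 4.962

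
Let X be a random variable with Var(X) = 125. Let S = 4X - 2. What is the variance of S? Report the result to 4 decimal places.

Var(4X - 2) = (4)²·Var(X) = 16·125 = 2000

2000.0000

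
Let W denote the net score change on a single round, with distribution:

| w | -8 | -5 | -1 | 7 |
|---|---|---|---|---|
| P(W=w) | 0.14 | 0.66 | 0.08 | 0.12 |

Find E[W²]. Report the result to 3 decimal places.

31.420

E[W²] = (-8)²(0.14) + (-5)²(0.66) + (-1)²(0.08) + (7)²(0.12) = 31.42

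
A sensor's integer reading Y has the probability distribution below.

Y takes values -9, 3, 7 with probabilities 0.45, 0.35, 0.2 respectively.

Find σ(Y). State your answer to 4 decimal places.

6.8440

E[Y] = (-9)(0.45) + (3)(0.35) + (7)(0.2) = -1.6
E[Y²] = (-9)²(0.45) + (3)²(0.35) + (7)²(0.2) = 49.4
Var(Y) = E[Y²] − (E[Y])² = 49.4 − (-1.6)² = 46.84
σ(Y) = √46.84 ≈ 6.8440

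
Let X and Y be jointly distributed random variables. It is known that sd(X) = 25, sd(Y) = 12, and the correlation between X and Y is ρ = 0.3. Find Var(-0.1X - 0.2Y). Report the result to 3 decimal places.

Var(X) = (25)² = 625;  Var(Y) = (12)² = 144
Cov(X,Y) = ρ·sd(X)·sd(Y) = 0.3·25·12 = 90
Var(-0.1X - 0.2Y) = (-0.1)²·Var(X) + (-0.2)²·Var(Y) + 2·(-0.1)·(-0.2)·Cov(X,Y)
= 0.01·625 + 0.04·144 + 0.04·90 = 15.61

15.610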